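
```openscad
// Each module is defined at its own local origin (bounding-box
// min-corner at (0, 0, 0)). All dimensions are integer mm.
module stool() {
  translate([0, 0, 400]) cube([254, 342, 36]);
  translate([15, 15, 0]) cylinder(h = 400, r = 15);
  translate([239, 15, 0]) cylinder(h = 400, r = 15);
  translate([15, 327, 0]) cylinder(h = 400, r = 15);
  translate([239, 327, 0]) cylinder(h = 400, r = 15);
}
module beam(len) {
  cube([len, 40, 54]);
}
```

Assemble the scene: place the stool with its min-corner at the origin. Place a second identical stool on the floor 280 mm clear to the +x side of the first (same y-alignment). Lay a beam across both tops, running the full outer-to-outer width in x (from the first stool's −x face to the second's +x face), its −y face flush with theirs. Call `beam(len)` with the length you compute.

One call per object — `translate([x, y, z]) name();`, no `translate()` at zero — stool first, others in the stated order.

stool();
translate([534, 0, 0]) stool();
translate([0, 0, 436]) beam(788);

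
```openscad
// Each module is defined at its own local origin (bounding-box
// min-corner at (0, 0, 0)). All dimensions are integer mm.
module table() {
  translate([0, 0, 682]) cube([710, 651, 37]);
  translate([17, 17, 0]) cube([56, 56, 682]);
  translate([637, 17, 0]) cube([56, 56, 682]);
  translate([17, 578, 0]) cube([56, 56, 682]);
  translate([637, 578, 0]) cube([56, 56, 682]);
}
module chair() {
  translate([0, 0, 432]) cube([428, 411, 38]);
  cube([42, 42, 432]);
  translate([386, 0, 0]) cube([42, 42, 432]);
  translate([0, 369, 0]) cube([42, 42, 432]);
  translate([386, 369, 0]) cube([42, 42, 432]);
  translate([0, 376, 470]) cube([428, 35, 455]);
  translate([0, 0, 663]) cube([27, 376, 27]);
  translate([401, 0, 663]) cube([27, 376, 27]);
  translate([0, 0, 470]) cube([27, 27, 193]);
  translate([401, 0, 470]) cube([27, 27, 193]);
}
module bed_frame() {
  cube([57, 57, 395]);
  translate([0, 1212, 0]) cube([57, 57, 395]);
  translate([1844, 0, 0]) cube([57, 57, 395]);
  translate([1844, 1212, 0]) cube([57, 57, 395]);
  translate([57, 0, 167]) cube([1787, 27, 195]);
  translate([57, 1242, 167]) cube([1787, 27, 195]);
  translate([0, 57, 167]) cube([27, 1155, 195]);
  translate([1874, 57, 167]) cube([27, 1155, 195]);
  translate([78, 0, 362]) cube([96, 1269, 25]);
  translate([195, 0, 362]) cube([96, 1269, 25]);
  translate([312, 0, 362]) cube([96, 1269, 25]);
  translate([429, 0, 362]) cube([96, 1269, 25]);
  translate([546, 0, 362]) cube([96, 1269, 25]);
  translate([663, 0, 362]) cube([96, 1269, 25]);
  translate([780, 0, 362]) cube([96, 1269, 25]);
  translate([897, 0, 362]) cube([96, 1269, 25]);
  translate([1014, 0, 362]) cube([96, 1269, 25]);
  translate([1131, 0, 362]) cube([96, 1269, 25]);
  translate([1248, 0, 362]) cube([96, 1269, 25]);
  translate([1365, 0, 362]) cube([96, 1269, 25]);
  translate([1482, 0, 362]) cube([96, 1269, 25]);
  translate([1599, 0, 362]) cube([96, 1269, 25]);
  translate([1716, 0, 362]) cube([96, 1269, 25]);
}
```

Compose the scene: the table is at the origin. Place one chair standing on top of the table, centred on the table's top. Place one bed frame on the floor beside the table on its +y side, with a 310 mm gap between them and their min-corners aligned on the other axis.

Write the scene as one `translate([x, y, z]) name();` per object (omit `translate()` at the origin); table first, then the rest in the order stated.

table();
translate([141, 120, 719]) chair();
translate([0, 961, 0]) bed_frame();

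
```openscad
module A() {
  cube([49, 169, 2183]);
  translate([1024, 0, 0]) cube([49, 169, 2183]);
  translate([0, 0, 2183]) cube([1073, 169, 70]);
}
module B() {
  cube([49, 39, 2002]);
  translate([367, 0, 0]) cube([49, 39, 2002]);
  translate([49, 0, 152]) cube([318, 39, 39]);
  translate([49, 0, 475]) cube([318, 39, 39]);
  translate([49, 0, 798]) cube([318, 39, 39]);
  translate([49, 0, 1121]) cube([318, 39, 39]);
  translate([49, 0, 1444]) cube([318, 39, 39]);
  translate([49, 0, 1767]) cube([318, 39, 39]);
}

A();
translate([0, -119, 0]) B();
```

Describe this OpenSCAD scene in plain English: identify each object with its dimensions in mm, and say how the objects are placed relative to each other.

A is a door frame. The clear opening is 975 mm wide and 2183 mm high. Two 49 mm wide jambs, 169 mm deep, stand either side of the opening from the floor to the top of the opening. A 70 mm thick head sits across the top of both jambs, spanning the full outside width of the frame.

B is a wooden ladder with two side rails of 49×39 mm section and 2002 mm height, set 416 mm apart overall. Between them run 6 rectangular rungs (39 mm deep, 39 mm thick), front faces flush with the rails' −y face. The bottom of the first rung is 152 mm above the floor and each subsequent rung is 323 mm higher than the one below.

The ladder is on the floor beside the door frame on its −y side.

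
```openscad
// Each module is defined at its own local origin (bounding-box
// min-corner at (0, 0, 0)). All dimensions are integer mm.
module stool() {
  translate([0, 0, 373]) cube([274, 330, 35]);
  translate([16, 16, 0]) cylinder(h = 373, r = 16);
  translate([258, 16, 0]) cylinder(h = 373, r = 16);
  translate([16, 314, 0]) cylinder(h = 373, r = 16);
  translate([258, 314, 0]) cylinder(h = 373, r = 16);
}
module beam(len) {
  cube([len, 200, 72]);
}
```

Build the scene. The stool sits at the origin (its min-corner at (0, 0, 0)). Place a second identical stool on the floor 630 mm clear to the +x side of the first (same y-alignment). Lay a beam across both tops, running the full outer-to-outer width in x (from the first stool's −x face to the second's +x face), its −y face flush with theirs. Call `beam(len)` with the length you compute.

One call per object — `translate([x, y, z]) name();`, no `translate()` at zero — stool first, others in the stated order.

stool();
translate([904, 0, 0]) stool();
translate([0, 0, 408]) beam(1178);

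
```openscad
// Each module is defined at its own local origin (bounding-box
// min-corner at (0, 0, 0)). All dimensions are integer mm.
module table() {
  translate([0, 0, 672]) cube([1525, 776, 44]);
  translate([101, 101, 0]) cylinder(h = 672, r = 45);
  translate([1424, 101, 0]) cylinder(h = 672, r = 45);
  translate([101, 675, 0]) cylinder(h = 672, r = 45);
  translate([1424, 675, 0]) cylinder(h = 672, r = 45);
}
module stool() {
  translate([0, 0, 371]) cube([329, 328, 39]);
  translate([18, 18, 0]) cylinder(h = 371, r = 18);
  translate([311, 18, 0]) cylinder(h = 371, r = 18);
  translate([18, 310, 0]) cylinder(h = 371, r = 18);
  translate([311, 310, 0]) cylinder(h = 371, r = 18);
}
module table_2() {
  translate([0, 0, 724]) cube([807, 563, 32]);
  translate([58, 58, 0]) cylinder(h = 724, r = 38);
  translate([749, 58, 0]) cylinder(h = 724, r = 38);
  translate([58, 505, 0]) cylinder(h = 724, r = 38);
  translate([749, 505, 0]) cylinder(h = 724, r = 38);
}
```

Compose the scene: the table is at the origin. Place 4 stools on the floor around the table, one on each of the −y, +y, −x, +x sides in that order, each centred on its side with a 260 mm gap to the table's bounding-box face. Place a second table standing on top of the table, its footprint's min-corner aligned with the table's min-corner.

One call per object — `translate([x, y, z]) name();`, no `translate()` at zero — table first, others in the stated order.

table();
translate([598, -588, 0]) stool();
translate([598, 1036, 0]) stool();
translate([-589, 224, 0]) stool();
translate([1785, 224, 0]) stool();
translate([0, 0, 716]) table_2();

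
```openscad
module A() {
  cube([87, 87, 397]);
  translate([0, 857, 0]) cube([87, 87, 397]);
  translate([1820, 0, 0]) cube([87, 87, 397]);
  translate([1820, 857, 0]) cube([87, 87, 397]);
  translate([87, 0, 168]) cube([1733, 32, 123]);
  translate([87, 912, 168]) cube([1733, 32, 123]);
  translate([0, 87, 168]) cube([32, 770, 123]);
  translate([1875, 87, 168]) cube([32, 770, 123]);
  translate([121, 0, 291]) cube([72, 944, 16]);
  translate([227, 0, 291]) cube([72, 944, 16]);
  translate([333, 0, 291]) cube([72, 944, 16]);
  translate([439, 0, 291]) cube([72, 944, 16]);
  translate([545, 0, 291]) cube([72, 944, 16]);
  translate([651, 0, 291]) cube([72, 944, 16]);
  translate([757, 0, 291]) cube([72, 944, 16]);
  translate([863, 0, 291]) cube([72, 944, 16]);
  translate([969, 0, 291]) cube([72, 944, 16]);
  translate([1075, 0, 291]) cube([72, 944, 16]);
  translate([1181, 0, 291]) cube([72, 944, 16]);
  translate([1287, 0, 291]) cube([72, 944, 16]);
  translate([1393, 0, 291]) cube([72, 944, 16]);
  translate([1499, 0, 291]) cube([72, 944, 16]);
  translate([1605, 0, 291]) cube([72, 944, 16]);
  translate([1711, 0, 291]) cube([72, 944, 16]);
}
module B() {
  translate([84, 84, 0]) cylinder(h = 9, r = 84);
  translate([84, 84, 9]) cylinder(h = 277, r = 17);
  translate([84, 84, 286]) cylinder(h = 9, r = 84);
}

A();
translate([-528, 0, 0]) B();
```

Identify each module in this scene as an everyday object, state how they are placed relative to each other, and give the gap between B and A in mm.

The spool's nearest face is 360 mm from the bed frame's −x face.

A is a bed frame. B is a spool. The spool is on the floor beside the bed frame on its −x side. The gap between the spool and the bed frame is 360 mm.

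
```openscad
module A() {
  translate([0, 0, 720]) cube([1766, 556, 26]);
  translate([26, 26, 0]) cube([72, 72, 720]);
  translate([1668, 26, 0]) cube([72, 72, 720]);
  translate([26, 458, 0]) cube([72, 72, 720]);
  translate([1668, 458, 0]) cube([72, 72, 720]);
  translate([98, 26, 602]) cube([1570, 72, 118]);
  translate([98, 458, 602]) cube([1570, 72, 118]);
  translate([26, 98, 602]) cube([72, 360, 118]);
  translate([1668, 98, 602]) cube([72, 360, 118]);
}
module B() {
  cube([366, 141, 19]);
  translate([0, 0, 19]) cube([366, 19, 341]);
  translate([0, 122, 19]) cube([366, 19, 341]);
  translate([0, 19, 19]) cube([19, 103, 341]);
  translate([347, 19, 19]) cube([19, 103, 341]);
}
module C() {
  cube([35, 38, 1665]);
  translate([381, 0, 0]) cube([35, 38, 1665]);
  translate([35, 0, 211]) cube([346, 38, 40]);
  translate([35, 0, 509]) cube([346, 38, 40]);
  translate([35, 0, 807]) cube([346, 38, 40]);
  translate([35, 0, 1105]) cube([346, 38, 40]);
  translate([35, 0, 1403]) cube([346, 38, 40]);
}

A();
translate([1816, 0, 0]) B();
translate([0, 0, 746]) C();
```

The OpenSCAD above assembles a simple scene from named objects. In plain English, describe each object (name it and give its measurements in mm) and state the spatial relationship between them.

A is a rectangular dining table. The top is 1766×556×26 mm with its upper surface at z = 746 mm. It stands on four 72×72 mm square legs, each inset 26 mm from the nearest pair of top edges, running from the floor to the underside of the top. Four apron rails, 72 mm thick and 118 mm tall, run between adjacent legs with their top edges flush with the underside of the top and their outer faces flush with the legs' outer faces.

B is an open-topped rectangular box: outside dimensions 366×141×360 mm, with a uniform wall and base thickness of 19 mm. The base is a full 366×141 slab on the floor; four walls sit on top of the base. The front and back walls (the −y and +y sides) span the full width; the two side walls fit between them.

C is a wooden ladder with two side rails of 35×38 mm section and 1665 mm height, set 416 mm apart overall. Between them run 5 rectangular rungs (38 mm deep, 40 mm thick), front faces flush with the rails' −y face. The bottom of the first rung is 211 mm above the floor and each subsequent rung is 298 mm higher than the one below.

The open box is on the floor beside the table on its +x side. The ladder is on top of the table.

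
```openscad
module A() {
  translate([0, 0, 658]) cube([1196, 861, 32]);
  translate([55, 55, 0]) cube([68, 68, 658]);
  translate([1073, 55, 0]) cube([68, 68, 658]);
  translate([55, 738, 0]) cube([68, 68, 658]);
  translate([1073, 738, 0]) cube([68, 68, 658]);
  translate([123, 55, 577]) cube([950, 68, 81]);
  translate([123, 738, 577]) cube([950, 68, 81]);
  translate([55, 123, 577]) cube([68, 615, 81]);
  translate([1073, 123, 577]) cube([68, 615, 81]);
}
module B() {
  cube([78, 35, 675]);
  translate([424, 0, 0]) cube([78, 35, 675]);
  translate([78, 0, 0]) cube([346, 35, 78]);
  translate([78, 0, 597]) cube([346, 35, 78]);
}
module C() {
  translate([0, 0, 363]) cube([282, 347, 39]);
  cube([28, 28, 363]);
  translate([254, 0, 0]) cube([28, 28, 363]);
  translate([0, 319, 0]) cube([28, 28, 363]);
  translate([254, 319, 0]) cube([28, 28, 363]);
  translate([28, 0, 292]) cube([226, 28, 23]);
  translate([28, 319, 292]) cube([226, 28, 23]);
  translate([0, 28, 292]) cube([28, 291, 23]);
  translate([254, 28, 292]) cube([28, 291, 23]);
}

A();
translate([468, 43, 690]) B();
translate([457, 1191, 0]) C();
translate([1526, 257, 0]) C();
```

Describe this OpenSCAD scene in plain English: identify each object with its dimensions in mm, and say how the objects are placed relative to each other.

A is a table: top 1196 mm (x) × 861 mm (y), 32 mm thick, upper face at z = 690 mm, on four 68×68 mm square legs, each inset 55 mm from the nearest pair of top edges, running from z = 0 to the bottom of the top. Four apron rails, 68 mm thick and 81 mm tall, run between adjacent legs with their top edges flush with the underside of the top and their outer faces flush with the legs' outer faces.

B is a rectangular picture frame lying in the x–z plane (depth along y). The opening is 346 mm wide (x) by 519 mm tall (z), surrounded by a border 78 mm wide on all four sides. The frame is 35 mm deep and is made of two full-height vertical stiles with two horizontal rails fitted between them.

C is a simple wooden stool: a rectangular seat 282 mm (x) by 347 mm (y), 39 mm thick, top face at z = 402 mm, on four square legs, each 28×28 mm in cross-section. The legs rest on z = 0, each flush with a corner of the seat. Four stretchers, 28 mm wide and 23 mm tall, connect adjacent legs with their undersides at z = 292 mm, each running between the inner faces of the legs it joins and aligned with the legs' outer faces on the other axis.

The picture frame is on top of the table. Two stools sit around the table at the +y, +x sides.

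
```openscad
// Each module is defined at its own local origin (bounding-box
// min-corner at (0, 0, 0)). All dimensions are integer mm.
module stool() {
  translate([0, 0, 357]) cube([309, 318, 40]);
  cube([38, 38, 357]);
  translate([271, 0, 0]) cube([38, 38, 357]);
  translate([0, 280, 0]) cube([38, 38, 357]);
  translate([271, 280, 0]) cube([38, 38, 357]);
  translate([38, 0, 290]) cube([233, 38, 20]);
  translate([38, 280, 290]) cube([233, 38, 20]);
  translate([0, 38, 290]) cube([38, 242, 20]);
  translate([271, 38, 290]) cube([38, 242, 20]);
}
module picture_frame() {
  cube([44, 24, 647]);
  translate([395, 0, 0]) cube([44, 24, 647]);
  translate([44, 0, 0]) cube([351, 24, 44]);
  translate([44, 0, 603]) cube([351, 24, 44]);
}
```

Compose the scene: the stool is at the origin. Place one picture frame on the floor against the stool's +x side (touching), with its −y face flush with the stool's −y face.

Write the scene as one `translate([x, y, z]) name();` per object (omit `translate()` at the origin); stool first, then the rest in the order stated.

stool();
translate([309, 0, 0]) picture_frame();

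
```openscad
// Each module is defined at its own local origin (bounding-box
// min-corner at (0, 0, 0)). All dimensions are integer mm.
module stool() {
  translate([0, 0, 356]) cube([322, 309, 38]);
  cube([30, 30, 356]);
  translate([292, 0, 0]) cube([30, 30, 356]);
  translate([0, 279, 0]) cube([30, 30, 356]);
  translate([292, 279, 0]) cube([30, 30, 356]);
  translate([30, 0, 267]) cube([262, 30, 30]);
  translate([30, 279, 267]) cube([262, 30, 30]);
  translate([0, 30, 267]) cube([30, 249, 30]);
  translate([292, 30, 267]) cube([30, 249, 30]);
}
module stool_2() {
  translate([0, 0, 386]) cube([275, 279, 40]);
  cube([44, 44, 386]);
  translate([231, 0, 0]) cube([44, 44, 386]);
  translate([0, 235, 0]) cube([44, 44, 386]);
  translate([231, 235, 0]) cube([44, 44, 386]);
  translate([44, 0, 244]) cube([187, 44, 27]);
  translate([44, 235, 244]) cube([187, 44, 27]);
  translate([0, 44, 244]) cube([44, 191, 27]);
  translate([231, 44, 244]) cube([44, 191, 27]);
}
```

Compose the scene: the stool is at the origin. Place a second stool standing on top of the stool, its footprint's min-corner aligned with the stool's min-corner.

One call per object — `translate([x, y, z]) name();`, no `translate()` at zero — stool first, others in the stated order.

stool();
translate([0, 0, 394]) stool_2();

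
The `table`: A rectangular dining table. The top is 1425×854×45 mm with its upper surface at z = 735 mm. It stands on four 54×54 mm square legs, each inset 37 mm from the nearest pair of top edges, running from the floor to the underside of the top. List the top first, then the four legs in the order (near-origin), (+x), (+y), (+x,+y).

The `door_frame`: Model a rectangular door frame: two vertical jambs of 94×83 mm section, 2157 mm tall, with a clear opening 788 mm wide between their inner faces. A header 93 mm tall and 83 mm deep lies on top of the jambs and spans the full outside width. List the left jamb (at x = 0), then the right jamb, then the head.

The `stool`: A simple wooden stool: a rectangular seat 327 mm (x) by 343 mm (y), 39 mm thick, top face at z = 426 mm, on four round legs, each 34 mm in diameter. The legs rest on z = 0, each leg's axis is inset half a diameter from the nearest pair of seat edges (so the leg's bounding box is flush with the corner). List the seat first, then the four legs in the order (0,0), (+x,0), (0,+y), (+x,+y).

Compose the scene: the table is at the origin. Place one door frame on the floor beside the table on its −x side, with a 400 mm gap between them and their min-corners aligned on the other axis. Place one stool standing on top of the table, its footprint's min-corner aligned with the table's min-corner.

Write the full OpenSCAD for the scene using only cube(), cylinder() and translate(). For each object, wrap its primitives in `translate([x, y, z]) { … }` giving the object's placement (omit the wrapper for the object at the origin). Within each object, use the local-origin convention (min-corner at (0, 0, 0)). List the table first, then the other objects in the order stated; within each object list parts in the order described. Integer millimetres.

translate([0, 0, 690]) cube([1425, 854, 45]);
translate([37, 37, 0]) cube([54, 54, 690]);
translate([1334, 37, 0]) cube([54, 54, 690]);
translate([37, 763, 0]) cube([54, 54, 690]);
translate([1334, 763, 0]) cube([54, 54, 690]);
translate([-1376, 0, 0]) {
  cube([94, 83, 2157]);
  translate([882, 0, 0]) cube([94, 83, 2157]);
  translate([0, 0, 2157]) cube([976, 83, 93]);
}
translate([0, 0, 735]) {
  translate([0, 0, 387]) cube([327, 343, 39]);
  translate([17, 17, 0]) cylinder(h = 387, r = 17);
  translate([310, 17, 0]) cylinder(h = 387, r = 17);
  translate([17, 326, 0]) cylinder(h = 387, r = 17);
  translate([310, 326, 0]) cylinder(h = 387, r = 17);
}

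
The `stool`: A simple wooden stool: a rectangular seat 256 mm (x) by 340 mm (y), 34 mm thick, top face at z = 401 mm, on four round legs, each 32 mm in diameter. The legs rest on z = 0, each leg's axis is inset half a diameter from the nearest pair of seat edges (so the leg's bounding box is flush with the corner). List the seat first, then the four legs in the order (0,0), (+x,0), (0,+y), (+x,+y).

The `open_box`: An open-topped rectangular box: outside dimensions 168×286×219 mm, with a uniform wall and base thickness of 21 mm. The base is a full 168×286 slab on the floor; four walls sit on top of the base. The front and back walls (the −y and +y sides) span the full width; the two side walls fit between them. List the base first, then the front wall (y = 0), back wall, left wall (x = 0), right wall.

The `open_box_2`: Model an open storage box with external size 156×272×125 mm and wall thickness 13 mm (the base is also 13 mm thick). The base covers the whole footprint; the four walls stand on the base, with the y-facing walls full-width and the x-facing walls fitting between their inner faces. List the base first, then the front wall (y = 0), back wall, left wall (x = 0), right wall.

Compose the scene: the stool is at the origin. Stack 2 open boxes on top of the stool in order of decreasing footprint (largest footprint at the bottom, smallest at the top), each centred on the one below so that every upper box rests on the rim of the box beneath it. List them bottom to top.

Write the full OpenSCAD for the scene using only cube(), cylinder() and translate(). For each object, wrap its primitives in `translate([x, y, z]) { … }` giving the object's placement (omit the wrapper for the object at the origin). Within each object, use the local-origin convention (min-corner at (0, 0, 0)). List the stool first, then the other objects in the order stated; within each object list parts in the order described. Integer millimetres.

translate([0, 0, 367]) cube([256, 340, 34]);
translate([16, 16, 0]) cylinder(h = 367, r = 16);
translate([240, 16, 0]) cylinder(h = 367, r = 16);
translate([16, 324, 0]) cylinder(h = 367, r = 16);
translate([240, 324, 0]) cylinder(h = 367, r = 16);
translate([44, 27, 401]) {
  cube([168, 286, 21]);
  translate([0, 0, 21]) cube([168, 21, 198]);
  translate([0, 265, 21]) cube([168, 21, 198]);
  translate([0, 21, 21]) cube([21, 244, 198]);
  translate([147, 21, 21]) cube([21, 244, 198]);
}
translate([50, 34, 620]) {
  cube([156, 272, 13]);
  translate([0, 0, 13]) cube([156, 13, 112]);
  translate([0, 259, 13]) cube([156, 13, 112]);
  translate([0, 13, 13]) cube([13, 246, 112]);
  translate([143, 13, 13]) cube([13, 246, 112]);
}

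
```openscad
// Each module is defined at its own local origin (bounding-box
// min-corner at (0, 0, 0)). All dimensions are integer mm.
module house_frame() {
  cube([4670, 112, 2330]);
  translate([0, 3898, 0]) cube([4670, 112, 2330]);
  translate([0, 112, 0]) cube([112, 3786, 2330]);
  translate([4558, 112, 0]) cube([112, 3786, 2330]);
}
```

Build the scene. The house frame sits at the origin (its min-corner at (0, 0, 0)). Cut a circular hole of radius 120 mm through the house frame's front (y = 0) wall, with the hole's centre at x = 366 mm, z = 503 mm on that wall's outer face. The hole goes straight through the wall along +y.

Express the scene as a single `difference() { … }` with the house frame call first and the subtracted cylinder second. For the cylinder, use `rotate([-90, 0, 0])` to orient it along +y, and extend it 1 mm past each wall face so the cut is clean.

difference() {
  house_frame();
  translate([366, -1, 503]) rotate([-90, 0, 0]) cylinder(h = 114, r = 120);
}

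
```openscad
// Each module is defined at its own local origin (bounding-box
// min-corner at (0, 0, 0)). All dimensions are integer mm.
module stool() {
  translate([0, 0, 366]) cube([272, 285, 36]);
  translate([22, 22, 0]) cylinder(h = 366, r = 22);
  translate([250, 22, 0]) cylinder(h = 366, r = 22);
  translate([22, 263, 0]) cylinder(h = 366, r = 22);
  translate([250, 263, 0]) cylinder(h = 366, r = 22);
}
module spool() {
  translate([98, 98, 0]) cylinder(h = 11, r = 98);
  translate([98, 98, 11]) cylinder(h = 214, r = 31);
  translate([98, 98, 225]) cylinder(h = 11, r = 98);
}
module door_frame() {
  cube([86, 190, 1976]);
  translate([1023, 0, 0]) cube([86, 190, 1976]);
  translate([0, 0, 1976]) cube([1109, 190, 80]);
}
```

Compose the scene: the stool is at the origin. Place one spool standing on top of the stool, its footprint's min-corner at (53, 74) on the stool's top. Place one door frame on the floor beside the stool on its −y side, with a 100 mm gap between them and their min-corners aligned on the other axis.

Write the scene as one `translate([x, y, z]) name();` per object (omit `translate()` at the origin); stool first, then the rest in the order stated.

stool();
translate([53, 74, 402]) spool();
translate([0, -290, 0]) door_frame();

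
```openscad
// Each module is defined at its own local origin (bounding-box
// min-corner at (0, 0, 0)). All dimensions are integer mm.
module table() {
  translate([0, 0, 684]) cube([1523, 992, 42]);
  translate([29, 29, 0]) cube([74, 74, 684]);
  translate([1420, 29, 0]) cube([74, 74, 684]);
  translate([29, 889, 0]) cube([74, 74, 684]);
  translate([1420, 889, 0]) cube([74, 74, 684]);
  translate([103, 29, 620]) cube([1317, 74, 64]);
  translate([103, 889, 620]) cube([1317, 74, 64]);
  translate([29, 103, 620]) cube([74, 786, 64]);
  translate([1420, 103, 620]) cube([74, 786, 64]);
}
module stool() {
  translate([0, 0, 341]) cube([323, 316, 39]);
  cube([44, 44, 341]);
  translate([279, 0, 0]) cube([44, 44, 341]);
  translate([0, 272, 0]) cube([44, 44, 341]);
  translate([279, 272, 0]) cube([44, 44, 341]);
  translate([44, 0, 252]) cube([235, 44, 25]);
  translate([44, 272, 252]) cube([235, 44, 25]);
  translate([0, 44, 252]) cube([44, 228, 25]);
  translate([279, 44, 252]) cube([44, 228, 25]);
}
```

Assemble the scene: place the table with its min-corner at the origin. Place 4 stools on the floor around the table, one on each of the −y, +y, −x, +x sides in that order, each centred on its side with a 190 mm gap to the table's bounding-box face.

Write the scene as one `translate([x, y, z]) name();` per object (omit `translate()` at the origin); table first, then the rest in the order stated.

table();
translate([600, -506, 0]) stool();
translate([600, 1182, 0]) stool();
translate([-513, 338, 0]) stool();
translate([1713, 338, 0]) stool();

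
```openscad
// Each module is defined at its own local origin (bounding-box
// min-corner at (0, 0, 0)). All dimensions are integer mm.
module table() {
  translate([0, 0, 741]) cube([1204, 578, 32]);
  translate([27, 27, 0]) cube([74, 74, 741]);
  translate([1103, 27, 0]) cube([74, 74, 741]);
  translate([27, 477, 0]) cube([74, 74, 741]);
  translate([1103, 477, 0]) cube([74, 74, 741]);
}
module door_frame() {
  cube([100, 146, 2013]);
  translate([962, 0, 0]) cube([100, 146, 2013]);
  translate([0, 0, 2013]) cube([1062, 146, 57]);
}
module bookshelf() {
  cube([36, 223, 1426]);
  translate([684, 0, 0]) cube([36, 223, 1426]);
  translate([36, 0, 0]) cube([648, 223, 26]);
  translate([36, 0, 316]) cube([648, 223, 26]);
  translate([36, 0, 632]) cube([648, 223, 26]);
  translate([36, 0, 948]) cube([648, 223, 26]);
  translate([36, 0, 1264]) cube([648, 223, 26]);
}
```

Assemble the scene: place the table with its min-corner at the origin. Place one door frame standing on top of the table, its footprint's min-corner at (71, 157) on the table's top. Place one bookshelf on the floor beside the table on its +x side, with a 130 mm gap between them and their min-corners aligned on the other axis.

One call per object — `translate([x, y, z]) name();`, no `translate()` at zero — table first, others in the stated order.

table();
translate([71, 157, 773]) door_frame();
translate([1334, 0, 0]) bookshelf();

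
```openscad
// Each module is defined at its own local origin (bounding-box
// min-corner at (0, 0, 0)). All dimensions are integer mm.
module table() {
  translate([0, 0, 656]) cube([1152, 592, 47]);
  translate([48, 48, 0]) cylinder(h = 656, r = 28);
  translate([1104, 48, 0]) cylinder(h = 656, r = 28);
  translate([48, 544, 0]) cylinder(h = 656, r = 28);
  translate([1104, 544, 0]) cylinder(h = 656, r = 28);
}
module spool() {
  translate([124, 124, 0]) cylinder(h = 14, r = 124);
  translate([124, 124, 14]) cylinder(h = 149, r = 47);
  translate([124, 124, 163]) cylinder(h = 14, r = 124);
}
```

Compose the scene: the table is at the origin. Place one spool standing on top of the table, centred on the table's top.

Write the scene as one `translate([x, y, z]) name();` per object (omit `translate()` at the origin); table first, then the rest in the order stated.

table();
translate([452, 172, 703]) spool();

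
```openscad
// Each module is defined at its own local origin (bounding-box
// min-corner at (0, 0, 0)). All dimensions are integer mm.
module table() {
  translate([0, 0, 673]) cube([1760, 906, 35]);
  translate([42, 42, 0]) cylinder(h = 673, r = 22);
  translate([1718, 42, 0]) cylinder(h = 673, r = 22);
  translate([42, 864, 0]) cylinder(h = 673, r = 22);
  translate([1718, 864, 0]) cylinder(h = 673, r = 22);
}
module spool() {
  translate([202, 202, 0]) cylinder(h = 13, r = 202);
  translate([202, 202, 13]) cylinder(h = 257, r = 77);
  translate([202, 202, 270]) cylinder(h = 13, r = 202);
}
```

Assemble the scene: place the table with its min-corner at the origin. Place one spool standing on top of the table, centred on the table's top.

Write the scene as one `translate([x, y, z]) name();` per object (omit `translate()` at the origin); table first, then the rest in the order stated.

table();
translate([678, 251, 708]) spool();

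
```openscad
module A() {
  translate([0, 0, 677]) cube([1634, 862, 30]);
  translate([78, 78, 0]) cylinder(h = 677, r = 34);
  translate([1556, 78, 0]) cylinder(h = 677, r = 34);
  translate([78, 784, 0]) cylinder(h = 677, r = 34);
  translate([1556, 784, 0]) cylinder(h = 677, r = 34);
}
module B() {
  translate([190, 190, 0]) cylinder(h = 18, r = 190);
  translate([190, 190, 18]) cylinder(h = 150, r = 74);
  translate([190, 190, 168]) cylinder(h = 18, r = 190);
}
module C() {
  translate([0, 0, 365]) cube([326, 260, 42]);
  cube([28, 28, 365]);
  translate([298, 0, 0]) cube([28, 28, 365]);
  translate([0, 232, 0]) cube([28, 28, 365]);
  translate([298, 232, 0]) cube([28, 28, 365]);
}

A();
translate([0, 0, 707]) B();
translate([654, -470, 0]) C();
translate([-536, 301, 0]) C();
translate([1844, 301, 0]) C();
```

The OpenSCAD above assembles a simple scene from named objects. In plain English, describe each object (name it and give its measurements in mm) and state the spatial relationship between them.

A is a table: top 1634 mm (x) × 862 mm (y), 30 mm thick, upper face at z = 707 mm, on four round legs of 68 mm diameter, each leg's bounding box inset 44 mm from the nearest pair of top edges, running from z = 0 to the bottom of the top.

B is a spool: two coaxial disc flanges of radius 190 mm and thickness 18 mm, joined by a core cylinder of radius 74 mm and height 150 mm. The lower flange rests on z = 0 and the three cylinders share a vertical axis.

C is a simple wooden stool: a rectangular seat 326 mm (x) by 260 mm (y), 42 mm thick, top face at z = 407 mm, on four square legs, each 28×28 mm in cross-section. The legs rest on z = 0, each flush with a corner of the seat.

The spool is on top of the table. Three stools sit around the table at the −y, −x, +x sides.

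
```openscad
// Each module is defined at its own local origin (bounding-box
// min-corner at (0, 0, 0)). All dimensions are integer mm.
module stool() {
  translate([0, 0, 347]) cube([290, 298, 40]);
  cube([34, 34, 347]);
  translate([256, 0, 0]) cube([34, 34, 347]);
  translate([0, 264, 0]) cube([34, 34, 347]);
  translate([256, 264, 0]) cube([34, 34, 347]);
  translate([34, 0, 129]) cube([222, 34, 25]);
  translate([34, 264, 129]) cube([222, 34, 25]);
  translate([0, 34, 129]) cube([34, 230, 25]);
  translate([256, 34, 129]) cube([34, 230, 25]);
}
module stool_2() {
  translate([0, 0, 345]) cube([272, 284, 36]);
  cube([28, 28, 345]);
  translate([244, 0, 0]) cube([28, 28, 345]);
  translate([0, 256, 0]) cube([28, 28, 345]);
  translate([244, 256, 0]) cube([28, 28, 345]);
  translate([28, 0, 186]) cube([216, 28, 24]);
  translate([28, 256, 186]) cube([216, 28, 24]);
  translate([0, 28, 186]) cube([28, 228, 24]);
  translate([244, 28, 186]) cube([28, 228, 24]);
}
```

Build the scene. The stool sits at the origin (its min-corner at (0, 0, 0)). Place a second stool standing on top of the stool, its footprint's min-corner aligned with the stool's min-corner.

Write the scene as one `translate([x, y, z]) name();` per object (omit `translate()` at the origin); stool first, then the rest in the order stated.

stool();
translate([0, 0, 387]) stool_2();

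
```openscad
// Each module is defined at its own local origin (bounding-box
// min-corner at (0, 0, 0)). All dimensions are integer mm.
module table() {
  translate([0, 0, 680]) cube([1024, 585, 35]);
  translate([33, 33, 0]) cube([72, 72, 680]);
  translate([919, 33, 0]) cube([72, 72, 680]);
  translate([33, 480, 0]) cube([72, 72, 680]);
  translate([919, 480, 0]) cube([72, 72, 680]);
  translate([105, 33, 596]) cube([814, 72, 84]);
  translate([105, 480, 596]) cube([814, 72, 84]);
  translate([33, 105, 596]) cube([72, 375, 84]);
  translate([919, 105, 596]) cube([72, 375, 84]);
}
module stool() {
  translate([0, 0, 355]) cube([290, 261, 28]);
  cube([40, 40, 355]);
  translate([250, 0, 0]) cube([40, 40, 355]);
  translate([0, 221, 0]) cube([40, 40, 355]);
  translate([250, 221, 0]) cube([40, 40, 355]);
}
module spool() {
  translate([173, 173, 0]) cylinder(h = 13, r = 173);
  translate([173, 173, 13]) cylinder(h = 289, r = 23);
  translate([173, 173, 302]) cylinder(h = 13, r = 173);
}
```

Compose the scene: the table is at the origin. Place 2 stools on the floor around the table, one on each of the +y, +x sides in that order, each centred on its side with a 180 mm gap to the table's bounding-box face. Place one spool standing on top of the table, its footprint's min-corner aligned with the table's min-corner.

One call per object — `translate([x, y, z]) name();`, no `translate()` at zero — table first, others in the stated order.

table();
translate([367, 765, 0]) stool();
translate([1204, 162, 0]) stool();
translate([0, 0, 715]) spool();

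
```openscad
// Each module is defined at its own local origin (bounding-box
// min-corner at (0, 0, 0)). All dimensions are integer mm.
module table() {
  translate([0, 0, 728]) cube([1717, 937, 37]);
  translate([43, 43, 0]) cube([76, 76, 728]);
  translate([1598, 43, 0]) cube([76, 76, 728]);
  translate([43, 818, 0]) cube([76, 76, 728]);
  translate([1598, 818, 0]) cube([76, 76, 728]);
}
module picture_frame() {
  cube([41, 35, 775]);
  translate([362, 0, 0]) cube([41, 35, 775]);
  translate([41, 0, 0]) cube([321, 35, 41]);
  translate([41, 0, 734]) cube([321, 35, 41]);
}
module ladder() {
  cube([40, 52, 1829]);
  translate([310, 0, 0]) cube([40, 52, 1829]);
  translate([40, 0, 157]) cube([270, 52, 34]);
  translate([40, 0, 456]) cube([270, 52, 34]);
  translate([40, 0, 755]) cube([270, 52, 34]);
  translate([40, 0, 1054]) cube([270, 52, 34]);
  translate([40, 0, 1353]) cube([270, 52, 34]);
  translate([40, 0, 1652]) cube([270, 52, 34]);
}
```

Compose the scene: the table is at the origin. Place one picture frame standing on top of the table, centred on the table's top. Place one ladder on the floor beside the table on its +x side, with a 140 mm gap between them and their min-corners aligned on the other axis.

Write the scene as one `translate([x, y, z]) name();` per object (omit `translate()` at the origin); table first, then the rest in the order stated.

table();
translate([657, 451, 765]) picture_frame();
translate([1857, 0, 0]) ladder();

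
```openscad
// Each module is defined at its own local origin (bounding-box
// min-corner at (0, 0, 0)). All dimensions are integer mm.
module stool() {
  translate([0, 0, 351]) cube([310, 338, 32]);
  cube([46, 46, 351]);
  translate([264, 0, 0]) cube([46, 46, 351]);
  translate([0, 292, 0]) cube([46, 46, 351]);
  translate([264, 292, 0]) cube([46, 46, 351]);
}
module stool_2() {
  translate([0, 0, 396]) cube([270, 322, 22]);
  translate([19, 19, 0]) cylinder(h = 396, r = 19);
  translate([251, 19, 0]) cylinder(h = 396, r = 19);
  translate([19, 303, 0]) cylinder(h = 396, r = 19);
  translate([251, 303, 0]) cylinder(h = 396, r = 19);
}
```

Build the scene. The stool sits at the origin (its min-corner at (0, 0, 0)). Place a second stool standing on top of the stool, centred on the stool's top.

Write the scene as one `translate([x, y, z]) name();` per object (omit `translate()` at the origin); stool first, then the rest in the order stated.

stool();
translate([20, 8, 383]) stool_2();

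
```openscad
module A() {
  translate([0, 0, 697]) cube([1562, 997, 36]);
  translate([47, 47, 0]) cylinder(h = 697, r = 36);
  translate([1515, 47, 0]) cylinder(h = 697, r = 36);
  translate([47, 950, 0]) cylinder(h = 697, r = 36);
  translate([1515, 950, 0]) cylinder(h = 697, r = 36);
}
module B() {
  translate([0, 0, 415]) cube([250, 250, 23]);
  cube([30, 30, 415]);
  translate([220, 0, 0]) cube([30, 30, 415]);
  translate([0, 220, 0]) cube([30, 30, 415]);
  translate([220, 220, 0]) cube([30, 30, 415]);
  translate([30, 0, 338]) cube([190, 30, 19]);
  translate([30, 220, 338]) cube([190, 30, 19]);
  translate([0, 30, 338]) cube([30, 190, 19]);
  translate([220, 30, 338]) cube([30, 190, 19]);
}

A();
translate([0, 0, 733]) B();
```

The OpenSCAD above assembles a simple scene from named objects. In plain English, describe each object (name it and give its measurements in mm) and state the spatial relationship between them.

A is a table: top 1562 mm (x) × 997 mm (y), 36 mm thick, upper face at z = 733 mm, on four round legs of 72 mm diameter, each leg's bounding box inset 11 mm from the nearest pair of top edges, running from z = 0 to the bottom of the top.

B is a four-legged stool. The seat is a 250×250×23 mm slab whose top surface is at z = 438 mm; four square legs, each 30×30 mm in cross-section, run from the floor (z = 0) to the underside of the seat, each flush with a corner of the seat. Four stretchers, 30 mm wide and 19 mm tall, connect adjacent legs with their undersides at z = 338 mm, each running between the inner faces of the legs it joins and aligned with the legs' outer faces on the other axis.

The stool is on top of the table.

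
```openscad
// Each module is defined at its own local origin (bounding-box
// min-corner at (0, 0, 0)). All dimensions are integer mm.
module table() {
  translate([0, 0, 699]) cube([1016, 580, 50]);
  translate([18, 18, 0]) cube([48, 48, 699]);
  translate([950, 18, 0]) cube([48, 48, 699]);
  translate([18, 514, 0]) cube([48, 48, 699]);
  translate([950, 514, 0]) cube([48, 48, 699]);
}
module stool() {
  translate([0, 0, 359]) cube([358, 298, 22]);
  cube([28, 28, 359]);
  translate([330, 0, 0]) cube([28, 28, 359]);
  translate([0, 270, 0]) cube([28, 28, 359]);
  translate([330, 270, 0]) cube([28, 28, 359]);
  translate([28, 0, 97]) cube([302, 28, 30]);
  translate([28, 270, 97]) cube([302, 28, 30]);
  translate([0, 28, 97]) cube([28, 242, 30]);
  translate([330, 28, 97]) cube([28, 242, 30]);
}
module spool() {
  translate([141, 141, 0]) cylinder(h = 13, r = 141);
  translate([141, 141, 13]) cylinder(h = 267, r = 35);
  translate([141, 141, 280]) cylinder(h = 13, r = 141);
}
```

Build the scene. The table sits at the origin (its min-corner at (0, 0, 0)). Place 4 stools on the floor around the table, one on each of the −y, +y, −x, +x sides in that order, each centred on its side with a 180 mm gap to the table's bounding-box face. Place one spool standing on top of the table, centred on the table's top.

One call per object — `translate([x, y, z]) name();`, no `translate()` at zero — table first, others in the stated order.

table();
translate([329, -478, 0]) stool();
translate([329, 760, 0]) stool();
translate([-538, 141, 0]) stool();
translate([1196, 141, 0]) stool();
translate([367, 149, 749]) spool();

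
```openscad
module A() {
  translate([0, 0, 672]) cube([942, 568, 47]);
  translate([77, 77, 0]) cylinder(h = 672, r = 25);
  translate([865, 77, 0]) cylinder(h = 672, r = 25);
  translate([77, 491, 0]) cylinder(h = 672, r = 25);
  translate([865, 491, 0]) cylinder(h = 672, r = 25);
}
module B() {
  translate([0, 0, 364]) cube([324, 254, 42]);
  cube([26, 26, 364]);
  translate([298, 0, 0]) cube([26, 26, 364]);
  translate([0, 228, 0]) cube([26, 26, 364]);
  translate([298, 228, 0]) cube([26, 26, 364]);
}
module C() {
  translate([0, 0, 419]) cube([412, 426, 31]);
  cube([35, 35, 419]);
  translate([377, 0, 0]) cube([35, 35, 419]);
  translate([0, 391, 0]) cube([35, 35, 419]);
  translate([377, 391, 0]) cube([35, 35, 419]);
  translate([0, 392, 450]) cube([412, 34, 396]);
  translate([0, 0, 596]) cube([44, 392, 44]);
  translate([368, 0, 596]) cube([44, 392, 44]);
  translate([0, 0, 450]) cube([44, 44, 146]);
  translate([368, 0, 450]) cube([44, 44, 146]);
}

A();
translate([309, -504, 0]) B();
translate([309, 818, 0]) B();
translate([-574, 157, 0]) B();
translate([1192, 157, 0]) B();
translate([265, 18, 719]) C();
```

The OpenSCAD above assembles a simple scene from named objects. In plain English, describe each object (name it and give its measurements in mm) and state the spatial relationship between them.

A is a rectangular dining table. The top is 942×568×47 mm with its upper surface at z = 719 mm. It stands on four round legs of 50 mm diameter, each leg's bounding box inset 52 mm from the nearest pair of top edges, running from the floor to the underside of the top.

B is a four-legged stool. The seat is a 324×254×42 mm slab whose top surface is at z = 406 mm; four square legs, each 26×26 mm in cross-section, run from the floor (z = 0) to the underside of the seat, each flush with a corner of the seat.

C is a chair. The seat is a 412×426×31 mm slab with its top at z = 450 mm, on four 35×35 mm corner legs (flush with the seat edges, standing on z = 0). A flat backrest 34 mm thick, 396 mm tall, spans the full seat width and rises from the seat top along its +y edge, rear face flush with the rear of the seat. Two armrests of 44×44 mm section run along each side from the seat's front edge to the front of the backrest, top faces 190 mm above the seat top and outer faces flush with the seat's x-edges; a 44×44 mm post under the front of each armrest stands on the seat at the front corner.

Four stools sit around the table at the −y, +y, −x, +x sides. The chair is on top of the table.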